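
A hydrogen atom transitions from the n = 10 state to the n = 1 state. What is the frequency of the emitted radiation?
3.25695e+15 Hz

First, find the transition energy:
E_10 = -13.6057 / 10² = -0.13605700 eV
E_1 = -13.6057 / 1² = -13.60570000 eV
|ΔE| = |E_1 - E_10| = 13.46964300 eV

Convert to Joules: E = 13.46964300 eV × (1.602177 × 10⁻¹⁹ J/eV) = 2.1580752e-18 J

Using E = hf:
f = E/h = 2.1580752e-18 J / (6.62607 × 10⁻³⁴ J·s)
f = 3.25695e+15 Hz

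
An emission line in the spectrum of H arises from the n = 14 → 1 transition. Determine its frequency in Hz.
3.2731e+15 Hz

First, find the transition energy:
E_14 = -13.6057 / 14² = -0.0694168 eV
E_1 = -13.6057 / 1² = -13.6057000 eV
|ΔE| = |E_1 - E_14| = 13.5362832 eV

Convert to Joules: E = 13.5362832 eV × (1.602177 × 10⁻¹⁹ J/eV) = 2.168752e-18 J

Using E = hf:
f = E/h = 2.168752e-18 J / (6.62607 × 10⁻³⁴ J·s)
f = 3.2731e+15 Hz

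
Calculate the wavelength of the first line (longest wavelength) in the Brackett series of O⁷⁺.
63.28230 nm

The longest wavelength corresponds to the smallest energy transition in the series.
The Brackett series has all transitions ending at n_f = 4.

For O⁷⁺ (Z = 8), the first line (α-line) is the jump from n = 5 to n = 4:
E_5 = -13.6057 × 8² / 5² = -34.8305920 eV
E_4 = -13.6057 × 8² / 4² = -54.4228000 eV
ΔE = E_5 - E_4 = 19.5922080 eV

λ = hc/E = 1239.84 eV·nm / 19.5922080 eV
λ = 63.28230 nm

This is the α-line of the Brackett series in O⁷⁺.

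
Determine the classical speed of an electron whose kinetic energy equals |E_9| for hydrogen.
2.43e+05 m/s (or 0.081082% of c)

The binding energy at n = 9 for hydrogen is:
E_9 = -13.6057/9² = -0.16797160 eV
|E_9| = 0.16797160 eV

Convert to Joules:
KE = 0.16797160 eV × (1.602177 × 10⁻¹⁹ J/eV) = 2.6912e-20 J

Using KE = ½mv²:
v = √(2·KE/m_e)
v = √(2 × 2.6912e-20 J / 9.10938 × 10⁻³¹ kg)
v = 2.43e+05 m/s

This is approximately 0.081082% the speed of light.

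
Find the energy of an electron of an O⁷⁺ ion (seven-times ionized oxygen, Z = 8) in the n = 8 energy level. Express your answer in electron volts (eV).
-13.61 eV

The energy levels of a hydrogen-like atom are given by:
E_n = -13.6057 Z² / n² eV  (with Z = 8 for O⁷⁺)

For n = 8:
E_8 = -13.6057 × 8² / 8²
E_8 = -13.6057 × 64 / 64
E_8 = -13.61 eV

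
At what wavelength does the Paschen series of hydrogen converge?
820.1386 nm

The series limit corresponds to the transition from n = ∞ to n = 3.
This is the highest energy (shortest wavelength) transition in the Paschen series.

E_∞ = 0 eV
E_3 = -13.6057 / 3² = -1.51174444 eV

Energy at series limit:
ΔE = E_∞ - E_3 = 0 - (-1.51174444) = 1.51174444 eV
λ = hc/E = 1239.84 eV·nm / 1.51174444 eV = 820.1386 nm

This energy equals the ionization energy from the n = 3 state of hydrogen.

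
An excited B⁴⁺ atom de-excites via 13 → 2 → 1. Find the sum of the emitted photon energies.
338.13 eV

The energy levels of B⁴⁺ are E_n = -13.6057 × 5² / n² eV.

First transition (13 → 2):
ΔE₁ = |E_2 - E_13|
ΔE₁ = |-85.03562500 - (-2.01267751)| = 83.02295 eV

Second transition (2 → 1):
ΔE₂ = |E_1 - E_2|
ΔE₂ = |-340.14250000 - (-85.03562500)| = 255.10688 eV

Total energy released:
E_total = ΔE₁ + ΔE₂ = 83.02295 + 255.10688 = 338.13 eV

Note: This equals the direct transition 13 → 1: 338.13 eV ✓
Energy is conserved regardless of the path taken.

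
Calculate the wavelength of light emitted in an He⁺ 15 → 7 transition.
1427.08779 nm

First, find the transition energy using E_n = -13.6057 Z² / n² eV:
E_15 = -13.6057 × 2² / 15² = -0.24187911111 eV
E_7 = -13.6057 × 2² / 7² = -1.11066938776 eV

Photon energy: |ΔE| = |E_7 - E_15| = 0.86879027665 eV

Convert to wavelength using E = hc/λ with hc = 1239.84 eV·nm:
λ = hc/E = 1239.84 eV·nm / 0.86879027665 eV
λ = 1427.08779 nm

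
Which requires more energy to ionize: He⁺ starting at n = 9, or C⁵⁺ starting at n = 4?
C⁵⁺ at n = 4 (E = -30.61 eV)

Using E_n = -13.6057 Z² / n² eV:

He⁺ (Z = 2) at n = 9:
E = -13.6057 × 2² / 9² = -13.6057 × 4 / 81 = -0.67189 eV

C⁵⁺ (Z = 6) at n = 4:
E = -13.6057 × 6² / 4² = -13.6057 × 36 / 16 = -30.61283 eV

Since -30.61283 eV < -0.67189 eV,
C⁵⁺ at n = 4 is more tightly bound (requires more energy to ionize).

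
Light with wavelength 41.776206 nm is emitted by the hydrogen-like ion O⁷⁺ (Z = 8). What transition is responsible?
n = 13 → n = 5

First, find the photon energy from the wavelength (hc = 1239.84 eV·nm):
E = hc/λ = 1239.84 eV·nm / 41.776206 nm = 29.678138 eV

The energy levels of O⁷⁺ satisfy E_n = -13.6057 × 8² / n² eV, so an emission n_i → n_f releases
ΔE = 13.6057 × 8² × (1/n_f² − 1/n_i²) eV.

Setting ΔE equal to the photon energy:
1/n_f² − 1/n_i² = 29.678138 / (13.6057 × 8²) = 0.034082841

Since 1/n_i² must be positive, we need 1/n_f² > 0.034082841, i.e. n_f ≤ 5. For each allowed n_f, solve n_i = (1/n_f² − 0.034082841)^(−1/2) and check whether it is a whole number:
  n_f = 1: 1/n_i² = 1.000000000 − 0.034082841 = 0.965917159 → n_i = 1.017  (not an integer) ✗
  n_f = 2: 1/n_i² = 0.250000000 − 0.034082841 = 0.215917159 → n_i = 2.152  (not an integer) ✗
  n_f = 3: 1/n_i² = 0.111111111 − 0.034082841 = 0.077028270 → n_i = 3.603  (not an integer) ✗
  n_f = 4: 1/n_i² = 0.062500000 − 0.034082841 = 0.028417159 → n_i = 5.932  (not an integer) ✗
  n_f = 5: 1/n_i² = 0.040000000 − 0.034082841 = 0.005917159 → n_i = 13.000  → integer, n_i = 13 ✓

Only n_f = 5 gives an integer upper level, n_i = 13.

The transition is from n = 13 to n = 5 (emission).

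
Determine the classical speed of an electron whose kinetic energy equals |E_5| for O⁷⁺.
3.500e+06 m/s (or 1.17% of c)

The binding energy at n = 5 for O⁷⁺ is:
E_5 = -13.6057 × 8²/5² = -34.83059 eV
|E_5| = 34.83059 eV

Convert to Joules:
KE = 34.83059 eV × (1.602177 × 10⁻¹⁹ J/eV) = 5.58048e-18 J

Using KE = ½mv²:
v = √(2·KE/m_e)
v = √(2 × 5.58048e-18 J / 9.10938 × 10⁻³¹ kg)
v = 3.500e+06 m/s

This is approximately 1.17% the speed of light.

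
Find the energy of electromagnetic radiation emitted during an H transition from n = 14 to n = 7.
0.21 eV

The energy levels are E_n = -13.6057 eV / n².

Energy at n = 14: E_14 = -13.6057 / 14² = -0.06942 eV
Energy at n = 7: E_7 = -13.6057 / 7² = -0.27767 eV

For emission (electron falling to lower state), the photon energy is:
E_photon = E_14 - E_7 = |-0.06942 - (-0.27767)|
E_photon = 0.21 eV

This energy is carried away by the emitted photon.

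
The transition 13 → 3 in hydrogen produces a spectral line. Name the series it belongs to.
Paschen series

The spectral series in hydrogen are named based on the final (lower) energy level:
- Lyman series: n_final = 1 (ultraviolet)
- Balmer series: n_final = 2 (visible/near-UV)
- Paschen series: n_final = 3 (infrared)
- Brackett series: n_final = 4 (infrared)
- Pfund series: n_final = 5 (far infrared)

Since this transition ends at n = 3, it belongs to the Paschen series.

For reference, this 13 → 3 line has photon energy
ΔE = 13.6057 eV × (1/3² - 1/13²) = 1.4312373 eV,
corresponding to wavelength λ = hc/ΔE = 1239.84 eV·nm / 1.4312373 eV = 866.271 nm in the infrared region.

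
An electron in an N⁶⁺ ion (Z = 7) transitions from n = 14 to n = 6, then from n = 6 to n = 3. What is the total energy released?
70.67405 eV

The energy levels of N⁶⁺ are E_n = -13.6057 × 7² / n² eV.

First transition (14 → 6):
ΔE₁ = |E_6 - E_14|
ΔE₁ = |-18.51886944444 - (-3.40142500000)| = 15.11744444 eV

Second transition (6 → 3):
ΔE₂ = |E_3 - E_6|
ΔE₂ = |-74.07547777778 - (-18.51886944444)| = 55.55660833 eV

Total energy released:
E_total = ΔE₁ + ΔE₂ = 15.11744444 + 55.55660833 = 70.67405 eV

Note: This equals the direct transition 14 → 3: 70.67405 eV ✓
Energy is conserved regardless of the path taken.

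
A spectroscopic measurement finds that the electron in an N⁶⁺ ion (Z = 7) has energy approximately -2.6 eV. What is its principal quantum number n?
n = 16

The exact energy levels follow E_n = -13.6057 Z² / n² eV with Z = 7.

The measured value (-2.6 eV) is reported to only 2 significant figures, so we must test candidate n values and see which one matches to that precision.

Candidate energies:
  n = 14:  E = -13.6057 × 7² / 14² = -3.40143 eV
  n = 15:  E = -13.6057 × 7² / 15² = -2.96302 eV
  n = 16:  E = -13.6057 × 7² / 16² = -2.60422 eV  ← matches
  n = 17:  E = -13.6057 × 7² / 17² = -2.30685 eV
  n = 18:  E = -13.6057 × 7² / 18² = -2.05765 eV

Checking against the measurement of -2.6 eV (2 sig figs), only n = 16 agrees:
E_16 = -2.60422 eV, which rounds to -2.6 eV ✓

Therefore n = 16.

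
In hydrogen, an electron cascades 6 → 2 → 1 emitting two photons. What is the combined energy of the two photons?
13.23 eV

The energy levels of hydrogen are E_n = -13.6057 / n² eV.

First transition (6 → 2):
ΔE₁ = |E_2 - E_6|
ΔE₁ = |-3.40142500 - (-0.37793611)| = 3.02349 eV

Second transition (2 → 1):
ΔE₂ = |E_1 - E_2|
ΔE₂ = |-13.60570000 - (-3.40142500)| = 10.20428 eV

Total energy released:
E_total = ΔE₁ + ΔE₂ = 3.02349 + 10.20428 = 13.23 eV

Note: This equals the direct transition 6 → 1: 13.23 eV ✓
Energy is conserved regardless of the path taken.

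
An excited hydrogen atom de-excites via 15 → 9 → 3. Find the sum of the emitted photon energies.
1.45127 eV

The energy levels of hydrogen are E_n = -13.6057 / n² eV.

First transition (15 → 9):
ΔE₁ = |E_9 - E_15|
ΔE₁ = |-0.16797160494 - (-0.06046977778)| = 0.10750183 eV

Second transition (9 → 3):
ΔE₂ = |E_3 - E_9|
ΔE₂ = |-1.51174444444 - (-0.16797160494)| = 1.34377284 eV

Total energy released:
E_total = ΔE₁ + ΔE₂ = 0.10750183 + 1.34377284 = 1.45127 eV

Note: This equals the direct transition 15 → 3: 1.45127 eV ✓
Energy is conserved regardless of the path taken.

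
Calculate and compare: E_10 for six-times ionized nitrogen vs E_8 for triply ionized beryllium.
N⁶⁺ at n = 10 (E = -6.666793 eV)

Using E_n = -13.6057 Z² / n² eV:

N⁶⁺ (Z = 7) at n = 10:
E = -13.6057 × 7² / 10² = -13.6057 × 49 / 100 = -6.666793000 eV

Be³⁺ (Z = 4) at n = 8:
E = -13.6057 × 4² / 8² = -13.6057 × 16 / 64 = -3.401425000 eV

Since -6.666793000 eV < -3.401425000 eV,
N⁶⁺ at n = 10 is more tightly bound (requires more energy to ionize).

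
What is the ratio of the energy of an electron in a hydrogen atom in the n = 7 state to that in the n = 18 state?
6.6122

Using E_n = -13.6057 Z² / n² eV with Z = 1:

E_7 = -13.6057 / 7² = -13.6057 / 49 = -0.2776673469 eV
E_18 = -13.6057 / 18² = -13.6057 / 324 = -0.0419929012 eV

The ratio is:
E_7/E_18 = (-0.2776673469) / (-0.0419929012)
E_7/E_18 = (-13.6057/49) / (-13.6057/324)
E_7/E_18 = 324/49
E_7/E_18 = 6.6122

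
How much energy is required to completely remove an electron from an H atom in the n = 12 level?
0.0945 eV

The ionization energy is the energy needed to remove the electron completely (n → ∞).

For hydrogen, E_n = -13.6057 eV / n².

At n = 12: E_12 = -13.6057 / 12² = -0.0944840 eV
At n = ∞: E_∞ = 0 eV

Ionization energy = E_∞ - E_12 = 0 - (-0.0944840) = 0.0944840 eV
Ionization energy ≈ 0.0945 eV

This is also called the binding energy of the electron in state n = 12.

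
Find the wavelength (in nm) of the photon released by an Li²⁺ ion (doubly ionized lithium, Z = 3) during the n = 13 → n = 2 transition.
41.482507 nm

First, find the transition energy using E_n = -13.6057 Z² / n² eV:
E_13 = -13.6057 × 3² / 13² = -0.72456391 eV
E_2 = -13.6057 × 3² / 2² = -30.61282500 eV

Photon energy: |ΔE| = |E_2 - E_13| = 29.88826109 eV

Convert to wavelength using E = hc/λ with hc = 1239.84 eV·nm:
λ = hc/E = 1239.84 eV·nm / 29.88826109 eV
λ = 41.482507 nm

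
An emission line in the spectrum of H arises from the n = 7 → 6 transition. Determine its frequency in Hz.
2.42449e+13 Hz

First, find the transition energy:
E_7 = -13.6057 / 7² = -0.277667347 eV
E_6 = -13.6057 / 6² = -0.377936111 eV
|ΔE| = |E_6 - E_7| = 0.100268764 eV

Convert to Joules: E = 0.100268764 eV × (1.602177 × 10⁻¹⁹ J/eV) = 1.6064831e-20 J

Using E = hf:
f = E/h = 1.6064831e-20 J / (6.62607 × 10⁻³⁴ J·s)
f = 2.42449e+13 Hz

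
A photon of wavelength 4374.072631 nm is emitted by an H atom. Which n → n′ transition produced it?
n = 12 → n = 6

First, find the photon energy from the wavelength (hc = 1239.84 eV·nm):
E = hc/λ = 1239.84 eV·nm / 4374.072631 nm = 0.28345208 eV

The energy levels of hydrogen satisfy E_n = -13.6057 / n² eV, so an emission n_i → n_f releases
ΔE = 13.6057 × (1/n_f² − 1/n_i²) eV.

Setting ΔE equal to the photon energy:
1/n_f² − 1/n_i² = 0.28345208 / 13.6057 = 0.020833333

Since 1/n_i² must be positive, we need 1/n_f² > 0.020833333, i.e. n_f ≤ 6. For each allowed n_f, solve n_i = (1/n_f² − 0.020833333)^(−1/2) and check whether it is a whole number:
  n_f = 1: 1/n_i² = 1.000000000 − 0.020833333 = 0.979166667 → n_i = 1.011  (not an integer) ✗
  n_f = 2: 1/n_i² = 0.250000000 − 0.020833333 = 0.229166667 → n_i = 2.089  (not an integer) ✗
  n_f = 3: 1/n_i² = 0.111111111 − 0.020833333 = 0.090277778 → n_i = 3.328  (not an integer) ✗
  n_f = 4: 1/n_i² = 0.062500000 − 0.020833333 = 0.041666667 → n_i = 4.899  (not an integer) ✗
  n_f = 5: 1/n_i² = 0.040000000 − 0.020833333 = 0.019166667 → n_i = 7.223  (not an integer) ✗
  n_f = 6: 1/n_i² = 0.027777778 − 0.020833333 = 0.006944445 → n_i = 12.000  → integer, n_i = 12 ✓

Only n_f = 6 gives an integer upper level, n_i = 12.

The transition is from n = 12 to n = 6 (emission).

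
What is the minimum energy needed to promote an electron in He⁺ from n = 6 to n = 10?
0.9675 eV

The energy levels of a hydrogen-like atom are E_n = -13.6057 Z² eV / n².

Energy at n = 6: E_6 = -13.6057 × 2² / 6² = -1.5117444 eV
Energy at n = 10: E_10 = -13.6057 × 2² / 10² = -0.5442280 eV

The excitation energy is the difference:
ΔE = E_10 - E_6
ΔE = -0.5442280 - (-1.5117444)
ΔE = 0.9675 eV

Since this is positive, energy must be absorbed (photon absorption).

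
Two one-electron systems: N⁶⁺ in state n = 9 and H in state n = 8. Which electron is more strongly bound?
N⁶⁺ at n = 9 (E = -8.230609 eV)

Using E_n = -13.6057 Z² / n² eV:

N⁶⁺ (Z = 7) at n = 9:
E = -13.6057 × 7² / 9² = -13.6057 × 49 / 81 = -8.230608642 eV

H (Z = 1) at n = 8:
E = -13.6057 × 1² / 8² = -13.6057 × 1 / 64 = -0.212589063 eV

Since -8.230608642 eV < -0.212589063 eV,
N⁶⁺ at n = 9 is more tightly bound (requires more energy to ionize).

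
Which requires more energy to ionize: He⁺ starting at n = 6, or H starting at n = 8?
He⁺ at n = 6 (E = -1.512 eV)

Using E_n = -13.6057 Z² / n² eV:

He⁺ (Z = 2) at n = 6:
E = -13.6057 × 2² / 6² = -13.6057 × 4 / 36 = -1.511744 eV

H (Z = 1) at n = 8:
E = -13.6057 × 1² / 8² = -13.6057 × 1 / 64 = -0.212589 eV

Since -1.511744 eV < -0.212589 eV,
He⁺ at n = 6 is more tightly bound (requires more energy to ionize).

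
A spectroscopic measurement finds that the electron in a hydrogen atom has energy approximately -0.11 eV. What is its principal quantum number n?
n = 11

The exact energy levels follow E_n = -13.6057 eV / n².

The measured value (-0.11 eV) is reported to only 2 significant figures, so we must test candidate n values and see which one matches to that precision.

Candidate energies:
  n = 9:  E = -13.6057/9² = -0.16797 eV
  n = 10:  E = -13.6057/10² = -0.13606 eV
  n = 11:  E = -13.6057/11² = -0.11244 eV  ← matches
  n = 12:  E = -13.6057/12² = -0.09448 eV
  n = 13:  E = -13.6057/13² = -0.08051 eV

Checking against the measurement of -0.11 eV (2 sig figs), only n = 11 agrees:
E_11 = -0.11244 eV, which rounds to -0.11 eV ✓

Therefore n = 11.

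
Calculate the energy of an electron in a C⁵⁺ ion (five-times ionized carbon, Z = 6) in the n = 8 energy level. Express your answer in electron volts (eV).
-7.65 eV

The energy levels of a hydrogen-like atom are given by:
E_n = -13.6057 Z² / n² eV  (with Z = 6 for C⁵⁺)

For n = 8:
E_8 = -13.6057 × 6² / 8²
E_8 = -13.6057 × 36 / 64
E_8 = -7.65 eV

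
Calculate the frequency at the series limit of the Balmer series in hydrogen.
8.22e+14 Hz

The series limit corresponds to the transition from n = ∞ to n = 2.
This is the highest energy (shortest wavelength) transition in the Balmer series.

E_∞ = 0 eV
E_2 = -13.6057 / 2² = -3.401425 eV

Energy at series limit:
ΔE = E_∞ - E_2 = 0 - (-3.401425) = 3.401425 eV
E = 3.401425 eV × (1.602177 × 10⁻¹⁹ J/eV) = 5.4497e-19 J
f = E/h = 5.4497e-19 J / (6.62607 × 10⁻³⁴ J·s) = 8.22e+14 Hz

This energy equals the ionization energy from the n = 2 state of hydrogen.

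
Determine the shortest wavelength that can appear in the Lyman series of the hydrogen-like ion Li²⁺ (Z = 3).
10.13 nm

The series limit corresponds to the transition from n = ∞ to n = 1.
This is the highest energy (shortest wavelength) transition in the Lyman series.

E_∞ = 0 eV
E_1 = -13.6057 × 3² / 1² = -122.4513 eV

Energy at series limit:
ΔE = E_∞ - E_1 = 0 - (-122.4513) = 122.4513 eV
λ = hc/E = 1239.84 eV·nm / 122.4513 eV = 10.13 nm

This energy equals the ionization energy from the n = 1 state of Li²⁺.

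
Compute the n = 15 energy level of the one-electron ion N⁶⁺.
-2.96 eV

For hydrogen-like ions, the energy levels scale with Z²:
E_n = -13.6057 Z² / n² eV

For N⁶⁺ (Z = 7) at n = 15:
E_15 = -13.6057 × 7² / 15²
E_15 = -13.6057 × 49 / 225
E_15 = -666.6793 / 225
E_15 = -2.96 eV

The energy is 49 times more negative than hydrogen at the same n due to the stronger nuclear charge.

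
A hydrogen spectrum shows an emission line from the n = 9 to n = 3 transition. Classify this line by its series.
Paschen series

The spectral series in hydrogen are named based on the final (lower) energy level:
- Lyman series: n_final = 1 (ultraviolet)
- Balmer series: n_final = 2 (visible/near-UV)
- Paschen series: n_final = 3 (infrared)
- Brackett series: n_final = 4 (infrared)
- Pfund series: n_final = 5 (far infrared)

Since this transition ends at n = 3, it belongs to the Paschen series.

For reference, this 9 → 3 line has photon energy
ΔE = 13.6057 eV × (1/3² - 1/9²) = 1.343773 eV,
corresponding to wavelength λ = hc/ΔE = 1239.84 eV·nm / 1.343773 eV = 922.66 nm in the infrared region.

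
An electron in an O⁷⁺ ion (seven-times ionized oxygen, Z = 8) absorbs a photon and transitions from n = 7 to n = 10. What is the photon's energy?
9.06 eV

The energy levels of a hydrogen-like atom are E_n = -13.6057 Z² eV / n².

Energy at n = 7: E_7 = -13.6057 × 8² / 7² = -17.77071 eV
Energy at n = 10: E_10 = -13.6057 × 8² / 10² = -8.70765 eV

The excitation energy is the difference:
ΔE = E_10 - E_7
ΔE = -8.70765 - (-17.77071)
ΔE = 9.06 eV

Since this is positive, energy must be absorbed (photon absorption).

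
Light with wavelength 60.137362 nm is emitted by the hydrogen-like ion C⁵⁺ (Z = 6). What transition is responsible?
n = 7 → n = 4

First, find the photon energy from the wavelength (hc = 1239.84 eV·nm):
E = hc/λ = 1239.84 eV·nm / 60.137362 nm = 20.616801 eV

The energy levels of C⁵⁺ satisfy E_n = -13.6057 × 6² / n² eV, so an emission n_i → n_f releases
ΔE = 13.6057 × 6² × (1/n_f² − 1/n_i²) eV.

Setting ΔE equal to the photon energy:
1/n_f² − 1/n_i² = 20.616801 / (13.6057 × 6²) = 0.042091838

Since 1/n_i² must be positive, we need 1/n_f² > 0.042091838, i.e. n_f ≤ 4. For each allowed n_f, solve n_i = (1/n_f² − 0.042091838)^(−1/2) and check whether it is a whole number:
  n_f = 1: 1/n_i² = 1.000000000 − 0.042091838 = 0.957908162 → n_i = 1.022  (not an integer) ✗
  n_f = 2: 1/n_i² = 0.250000000 − 0.042091838 = 0.207908162 → n_i = 2.193  (not an integer) ✗
  n_f = 3: 1/n_i² = 0.111111111 − 0.042091838 = 0.069019273 → n_i = 3.806  (not an integer) ✗
  n_f = 4: 1/n_i² = 0.062500000 − 0.042091838 = 0.020408162 → n_i = 7.000  → integer, n_i = 7 ✓

Only n_f = 4 gives an integer upper level, n_i = 7.

The transition is from n = 7 to n = 4 (emission).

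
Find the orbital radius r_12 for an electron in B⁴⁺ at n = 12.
1.52403 nm (or 15.24030 Å)

The Bohr radius formula is:
r_n = n² a₀ / Z

where a₀ = 0.05291772 nm is the Bohr radius.

For B⁴⁺ (Z = 5) at n = 12:
r_12 = 12² × 0.05291772 nm / 5
r_12 = 144 × 0.05291772 nm / 5
r_12 = 7.620152 nm / 5
r_12 = 1.52403 nm

The electron orbits at approximately 1.52403 nm from the nucleus.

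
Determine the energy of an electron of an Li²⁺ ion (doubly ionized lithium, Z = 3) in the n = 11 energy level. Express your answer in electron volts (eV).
-1.012 eV

The energy levels of a hydrogen-like atom are given by:
E_n = -13.6057 Z² / n² eV  (with Z = 3 for Li²⁺)

For n = 11:
E_11 = -13.6057 × 3² / 11²
E_11 = -13.6057 × 9 / 121
E_11 = -1.012 eV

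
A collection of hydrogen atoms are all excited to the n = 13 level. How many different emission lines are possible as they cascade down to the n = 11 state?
3

The electron can occupy levels n = 11, 12, ..., 13 during de-excitation — that is m = 13 - 11 + 1 = 3 distinct levels.

The number of distinct spectral lines equals the number of ways to choose 2 of these m levels (each pair gives one possible emission transition):

Number of lines = m(m-1)/2 = 3×2/2 = 3

These correspond to all possible transitions between the 3 levels:
13 → 12, 13 → 11, 12 → 11

Each transition produces a photon with a unique energy (and thus wavelength). This count does not depend on Z.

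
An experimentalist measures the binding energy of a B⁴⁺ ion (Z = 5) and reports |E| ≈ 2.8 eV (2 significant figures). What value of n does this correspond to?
n = 11

The exact energy levels follow E_n = -13.6057 Z² / n² eV with Z = 5.

The measured value (-2.8 eV) is reported to only 2 significant figures, so we must test candidate n values and see which one matches to that precision.

Candidate energies:
  n = 9:  E = -13.6057 × 5² / 9² = -4.19929 eV
  n = 10:  E = -13.6057 × 5² / 10² = -3.40143 eV
  n = 11:  E = -13.6057 × 5² / 11² = -2.81110 eV  ← matches
  n = 12:  E = -13.6057 × 5² / 12² = -2.36210 eV
  n = 13:  E = -13.6057 × 5² / 13² = -2.01268 eV

Checking against the measurement of -2.8 eV (2 sig figs), only n = 11 agrees:
E_11 = -2.81110 eV, which rounds to -2.8 eV ✓

Therefore n = 11.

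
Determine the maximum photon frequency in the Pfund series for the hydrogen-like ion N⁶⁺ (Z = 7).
6.45e+15 Hz

The series limit corresponds to the transition from n = ∞ to n = 5.
This is the highest energy (shortest wavelength) transition in the Pfund series.

E_∞ = 0 eV
E_5 = -13.6057 × 7² / 5² = -26.667172 eV

Energy at series limit:
ΔE = E_∞ - E_5 = 0 - (-26.667172) = 26.667172 eV
E = 26.667172 eV × (1.602177 × 10⁻¹⁹ J/eV) = 4.2726e-18 J
f = E/h = 4.2726e-18 J / (6.62607 × 10⁻³⁴ J·s) = 6.45e+15 Hz

This energy equals the ionization energy from the n = 5 state of N⁶⁺.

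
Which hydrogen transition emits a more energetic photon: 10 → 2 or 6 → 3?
10 → 2

Calculate the energy for each transition:

Transition 10 → 2:
ΔE₁ = |E_2 - E_10| = |-13.6057/2² - (-13.6057/10²)|
ΔE₁ = |-3.4014250000 - (-0.1360570000)| = 3.2653680 eV

Transition 6 → 3:
ΔE₂ = |E_3 - E_6| = |-13.6057/3² - (-13.6057/6²)|
ΔE₂ = |-1.5117444444 - (-0.3779361111)| = 1.1338083 eV

Since 3.2653680 eV > 1.1338083 eV, the transition 10 → 2 emits the more energetic photon.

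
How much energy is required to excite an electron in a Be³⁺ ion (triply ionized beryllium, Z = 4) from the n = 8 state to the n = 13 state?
2.1133 eV

The energy levels of a hydrogen-like atom are E_n = -13.6057 Z² eV / n².

Energy at n = 8: E_8 = -13.6057 × 4² / 8² = -3.4014250 eV
Energy at n = 13: E_13 = -13.6057 × 4² / 13² = -1.2881136 eV

The excitation energy is the difference:
ΔE = E_13 - E_8
ΔE = -1.2881136 - (-3.4014250)
ΔE = 2.1133 eV

Since this is positive, energy must be absorbed (photon absorption).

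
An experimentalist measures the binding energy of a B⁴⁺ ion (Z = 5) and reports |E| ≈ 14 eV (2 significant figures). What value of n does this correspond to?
n = 5

The exact energy levels follow E_n = -13.6057 Z² / n² eV with Z = 5.

The measured value (-14 eV) is reported to only 2 significant figures, so we must test candidate n values and see which one matches to that precision.

Candidate energies:
  n = 3:  E = -13.6057 × 5² / 3² = -37.79361 eV
  n = 4:  E = -13.6057 × 5² / 4² = -21.25891 eV
  n = 5:  E = -13.6057 × 5² / 5² = -13.60570 eV  ← matches
  n = 6:  E = -13.6057 × 5² / 6² = -9.44840 eV
  n = 7:  E = -13.6057 × 5² / 7² = -6.94168 eV

Checking against the measurement of -14 eV (2 sig figs), only n = 5 agrees:
E_5 = -13.60570 eV, which rounds to -14 eV ✓

Therefore n = 5.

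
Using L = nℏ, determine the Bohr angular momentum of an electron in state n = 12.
1.265e-33 J·s (or 12ℏ)

In the Bohr model, angular momentum is quantized:
L = nℏ

where ℏ = h/(2π) = 1.05457e-34 J·s

For n = 12:
L = 12 × 1.05457e-34 J·s
L = 1.265e-33 J·s

This can also be written as L = 12ℏ.
The angular momentum is an integer multiple of the reduced Planck constant.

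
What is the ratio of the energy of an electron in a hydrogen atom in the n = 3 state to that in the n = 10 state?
11.111

Using E_n = -13.6057 Z² / n² eV with Z = 1:

E_3 = -13.6057 / 3² = -13.6057 / 9 = -1.511744444 eV
E_10 = -13.6057 / 10² = -13.6057 / 100 = -0.136057000 eV

The ratio is:
E_3/E_10 = (-1.511744444) / (-0.136057000)
E_3/E_10 = (-13.6057/9) / (-13.6057/100)
E_3/E_10 = 100/9
E_3/E_10 = 11.111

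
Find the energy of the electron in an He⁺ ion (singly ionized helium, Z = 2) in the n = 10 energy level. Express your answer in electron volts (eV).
-0.544228 eV

The energy levels of a hydrogen-like atom are given by:
E_n = -13.6057 Z² / n² eV  (with Z = 2 for He⁺)

For n = 10:
E_10 = -13.6057 × 2² / 10²
E_10 = -13.6057 × 4 / 100
E_10 = -0.544228 eV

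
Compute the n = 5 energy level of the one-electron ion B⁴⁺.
-13.605700 eV

For hydrogen-like ions, the energy levels scale with Z²:
E_n = -13.6057 Z² / n² eV

For B⁴⁺ (Z = 5) at n = 5:
E_5 = -13.6057 × 5² / 5²
E_5 = -13.6057 × 25 / 25
E_5 = -340.1425 / 25
E_5 = -13.605700 eV

The energy is 25 times more negative than hydrogen at the same n due to the stronger nuclear charge.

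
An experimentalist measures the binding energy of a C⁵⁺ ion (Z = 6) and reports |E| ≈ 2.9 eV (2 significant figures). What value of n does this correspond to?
n = 13

The exact energy levels follow E_n = -13.6057 Z² / n² eV with Z = 6.

The measured value (-2.9 eV) is reported to only 2 significant figures, so we must test candidate n values and see which one matches to that precision.

Candidate energies:
  n = 11:  E = -13.6057 × 6² / 11² = -4.04798 eV
  n = 12:  E = -13.6057 × 6² / 12² = -3.40143 eV
  n = 13:  E = -13.6057 × 6² / 13² = -2.89826 eV  ← matches
  n = 14:  E = -13.6057 × 6² / 14² = -2.49901 eV
  n = 15:  E = -13.6057 × 6² / 15² = -2.17691 eV

Checking against the measurement of -2.9 eV (2 sig figs), only n = 13 agrees:
E_13 = -2.89826 eV, which rounds to -2.9 eV ✓

Therefore n = 13.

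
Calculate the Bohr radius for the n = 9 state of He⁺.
2.143168 nm (or 21.431677 Å)

The Bohr radius formula is:
r_n = n² a₀ / Z

where a₀ = 0.052917721 nm is the Bohr radius.

For He⁺ (Z = 2) at n = 9:
r_9 = 9² × 0.052917721 nm / 2
r_9 = 81 × 0.052917721 nm / 2
r_9 = 4.2863354 nm / 2
r_9 = 2.143168 nm

The electron orbits at approximately 2.143168 nm from the nucleus.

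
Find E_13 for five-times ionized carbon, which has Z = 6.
-2.898256 eV

For hydrogen-like ions, the energy levels scale with Z²:
E_n = -13.6057 Z² / n² eV

For C⁵⁺ (Z = 6) at n = 13:
E_13 = -13.6057 × 6² / 13²
E_13 = -13.6057 × 36 / 169
E_13 = -489.8052 / 169
E_13 = -2.898256 eV

The energy is 36 times more negative than hydrogen at the same n due to the stronger nuclear charge.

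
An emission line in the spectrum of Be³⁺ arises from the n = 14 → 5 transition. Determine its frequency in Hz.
1.84e+15 Hz

First, find the transition energy:
E_14 = -13.6057 × 4² / 14² = -1.11067 eV
E_5 = -13.6057 × 4² / 5² = -8.70765 eV
|ΔE| = |E_5 - E_14| = 7.59698 eV

Convert to Joules: E = 7.59698 eV × (1.602177 × 10⁻¹⁹ J/eV) = 1.2172e-18 J

Using E = hf:
f = E/h = 1.2172e-18 J / (6.62607 × 10⁻³⁴ J·s)
f = 1.84e+15 Hz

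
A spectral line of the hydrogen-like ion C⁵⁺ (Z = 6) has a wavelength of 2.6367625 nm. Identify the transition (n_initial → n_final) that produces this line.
n = 5 → n = 1

First, find the photon energy from the wavelength (hc = 1239.84 eV·nm):
E = hc/λ = 1239.84 eV·nm / 2.6367625 nm = 470.21300 eV

The energy levels of C⁵⁺ satisfy E_n = -13.6057 × 6² / n² eV, so an emission n_i → n_f releases
ΔE = 13.6057 × 6² × (1/n_f² − 1/n_i²) eV.

Setting ΔE equal to the photon energy:
1/n_f² − 1/n_i² = 470.21300 / (13.6057 × 6²) = 0.96000002

Since 1/n_i² must be positive, we need 1/n_f² > 0.96000002, i.e. n_f ≤ 1. For each allowed n_f, solve n_i = (1/n_f² − 0.96000002)^(−1/2) and check whether it is a whole number:
  n_f = 1: 1/n_i² = 1.00000000 − 0.96000002 = 0.03999998 → n_i = 5.000  → integer, n_i = 5 ✓

Only n_f = 1 gives an integer upper level, n_i = 5.

The transition is from n = 5 to n = 1 (emission).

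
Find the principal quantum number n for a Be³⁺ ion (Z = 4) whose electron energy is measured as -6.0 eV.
n = 6

The exact energy levels follow E_n = -13.6057 Z² / n² eV with Z = 4.

The measured value (-6.0 eV) is reported to only 2 significant figures, so we must test candidate n values and see which one matches to that precision.

Candidate energies:
  n = 4:  E = -13.6057 × 4² / 4² = -13.60570 eV
  n = 5:  E = -13.6057 × 4² / 5² = -8.70765 eV
  n = 6:  E = -13.6057 × 4² / 6² = -6.04698 eV  ← matches
  n = 7:  E = -13.6057 × 4² / 7² = -4.44268 eV
  n = 8:  E = -13.6057 × 4² / 8² = -3.40143 eV

Checking against the measurement of -6.0 eV (2 sig figs), only n = 6 agrees:
E_6 = -6.04698 eV, which rounds to -6.0 eV ✓

Therefore n = 6.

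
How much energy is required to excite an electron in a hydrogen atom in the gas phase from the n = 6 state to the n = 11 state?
0.265 eV

The energy levels of a hydrogen-like atom are E_n = -13.6057 eV / n².

Energy at n = 6: E_6 = -13.6057 / 6² = -0.377936 eV
Energy at n = 11: E_11 = -13.6057 / 11² = -0.112444 eV

The excitation energy is the difference:
ΔE = E_11 - E_6
ΔE = -0.112444 - (-0.377936)
ΔE = 0.265 eV

Since this is positive, energy must be absorbed (photon absorption).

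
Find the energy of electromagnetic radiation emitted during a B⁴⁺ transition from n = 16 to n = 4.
19.930 eV

The energy levels are E_n = -13.6057 Z² eV / n².

Energy at n = 16: E_16 = -13.6057 × 5² / 16² = -1.328682 eV
Energy at n = 4: E_4 = -13.6057 × 5² / 4² = -21.258906 eV

For emission (electron falling to lower state), the photon energy is:
E_photon = E_16 - E_4 = |-1.328682 - (-21.258906)|
E_photon = 19.930 eV

This energy is carried away by the emitted photon.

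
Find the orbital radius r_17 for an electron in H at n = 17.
15.2932 nm (or 152.9322 Å)

The Bohr radius formula is:
r_n = n² a₀ / Z

where a₀ = 0.0529177 nm is the Bohr radius.

For H (Z = 1) at n = 17:
r_17 = 17² × 0.0529177 nm / 1
r_17 = 289 × 0.0529177 nm / 1
r_17 = 15.29322 nm / 1
r_17 = 15.2932 nm

The electron orbits at approximately 15.2932 nm from the nucleus.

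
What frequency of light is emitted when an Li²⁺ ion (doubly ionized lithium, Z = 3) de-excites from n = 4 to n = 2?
5.552e+15 Hz

First, find the transition energy:
E_4 = -13.6057 × 3² / 4² = -7.65320625 eV
E_2 = -13.6057 × 3² / 2² = -30.61282500 eV
|ΔE| = |E_2 - E_4| = 22.95961875 eV

Convert to Joules: E = 22.95961875 eV × (1.602177 × 10⁻¹⁹ J/eV) = 3.67854e-18 J

Using E = hf:
f = E/h = 3.67854e-18 J / (6.62607 × 10⁻³⁴ J·s)
f = 5.552e+15 Hz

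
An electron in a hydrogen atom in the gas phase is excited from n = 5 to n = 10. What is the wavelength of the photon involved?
3037.550 nm

First, find the transition energy using E_n = -13.6057 / n² eV:
E_5 = -13.6057 / 5² = -0.544228000 eV
E_10 = -13.6057 / 10² = -0.136057000 eV

Photon energy: |ΔE| = |E_10 - E_5| = 0.408171000 eV

Convert to wavelength using E = hc/λ with hc = 1239.84 eV·nm:
λ = hc/E = 1239.84 eV·nm / 0.408171000 eV
λ = 3037.550 nm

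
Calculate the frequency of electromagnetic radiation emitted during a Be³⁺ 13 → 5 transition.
1.7940e+15 Hz

First, find the transition energy:
E_13 = -13.6057 × 4² / 13² = -1.2881136 eV
E_5 = -13.6057 × 4² / 5² = -8.7076480 eV
|ΔE| = |E_5 - E_13| = 7.4195344 eV

Convert to Joules: E = 7.4195344 eV × (1.602177 × 10⁻¹⁹ J/eV) = 1.188741e-18 J

Using E = hf:
f = E/h = 1.188741e-18 J / (6.62607 × 10⁻³⁴ J·s)
f = 1.7940e+15 Hz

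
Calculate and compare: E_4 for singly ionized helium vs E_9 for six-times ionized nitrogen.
N⁶⁺ at n = 9 (E = -8.23 eV)

Using E_n = -13.6057 Z² / n² eV:

He⁺ (Z = 2) at n = 4:
E = -13.6057 × 2² / 4² = -13.6057 × 4 / 16 = -3.40143 eV

N⁶⁺ (Z = 7) at n = 9:
E = -13.6057 × 7² / 9² = -13.6057 × 49 / 81 = -8.23061 eV

Since -8.23061 eV < -3.40143 eV,
N⁶⁺ at n = 9 is more tightly bound (requires more energy to ionize).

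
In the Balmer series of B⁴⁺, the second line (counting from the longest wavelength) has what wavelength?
19.44032 nm

The lines of a series are numbered from the longest wavelength (smallest ΔE) outward; the second line is the transition from n = n_f + 2 to n_f.
The Balmer series has all transitions ending at n_f = 2.

For B⁴⁺ (Z = 5), the second line (β-line) is the jump from n = 4 to n = 2:
E_4 = -13.6057 × 5² / 4² = -21.2589063 eV
E_2 = -13.6057 × 5² / 2² = -85.0356250 eV
ΔE = E_4 - E_2 = 63.7767187 eV

λ = hc/E = 1239.84 eV·nm / 63.7767187 eV
λ = 19.44032 nm

This is the β-line of the Balmer series in B⁴⁺.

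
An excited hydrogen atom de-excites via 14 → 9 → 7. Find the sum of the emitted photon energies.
0.21 eV

The energy levels of hydrogen are E_n = -13.6057 / n² eV.

First transition (14 → 9):
ΔE₁ = |E_9 - E_14|
ΔE₁ = |-0.16797160 - (-0.06941684)| = 0.09855 eV

Second transition (9 → 7):
ΔE₂ = |E_7 - E_9|
ΔE₂ = |-0.27766735 - (-0.16797160)| = 0.10970 eV

Total energy released:
E_total = ΔE₁ + ΔE₂ = 0.09855 + 0.10970 = 0.21 eV

Note: This equals the direct transition 14 → 7: 0.21 eV ✓
Energy is conserved regardless of the path taken.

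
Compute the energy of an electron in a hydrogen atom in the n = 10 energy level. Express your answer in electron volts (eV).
-0.14 eV

The energy levels of a hydrogen-like atom are given by:
E_n = -13.6057 eV / n²

For n = 10:
E_10 = -13.6057 eV / 10²
E_10 = -13.6057 eV / 100
E_10 = -0.14 eV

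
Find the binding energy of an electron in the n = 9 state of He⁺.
0.67 eV

The ionization energy is the energy needed to remove the electron completely (n → ∞).

For a hydrogen-like ion with Z = 2, E_n = -13.6057 Z² / n² eV.

At n = 9: E_9 = -13.6057 × 2² / 9² = -0.67189 eV
At n = ∞: E_∞ = 0 eV

Ionization energy = E_∞ - E_9 = 0 - (-0.67189) = 0.67189 eV
Ionization energy ≈ 0.67 eV

This is also called the binding energy of the electron in state n = 9.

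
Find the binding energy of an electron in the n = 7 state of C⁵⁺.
10.00 eV

The ionization energy is the energy needed to remove the electron completely (n → ∞).

For a hydrogen-like ion with Z = 6, E_n = -13.6057 Z² / n² eV.

At n = 7: E_7 = -13.6057 × 6² / 7² = -9.99602 eV
At n = ∞: E_∞ = 0 eV

Ionization energy = E_∞ - E_7 = 0 - (-9.99602) = 9.99602 eV
Ionization energy ≈ 10.00 eV

This is also called the binding energy of the electron in state n = 7.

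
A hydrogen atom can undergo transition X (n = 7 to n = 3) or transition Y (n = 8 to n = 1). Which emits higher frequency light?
8 → 1

Calculate the energy for each transition:

Transition 7 → 3:
ΔE₁ = |E_3 - E_7| = |-13.6057/3² - (-13.6057/7²)|
ΔE₁ = |-1.511744444 - (-0.277667347)| = 1.234077 eV

Transition 8 → 1:
ΔE₂ = |E_1 - E_8| = |-13.6057/1² - (-13.6057/8²)|
ΔE₂ = |-13.605700000 - (-0.212589063)| = 13.393111 eV

Since 13.393111 eV > 1.234077 eV, the transition 8 → 1 emits the more energetic photon.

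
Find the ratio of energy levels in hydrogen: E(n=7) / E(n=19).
7.3673

Using E_n = -13.6057 Z² / n² eV with Z = 1:

E_7 = -13.6057 / 7² = -13.6057 / 49 = -0.2776673469 eV
E_19 = -13.6057 / 19² = -13.6057 / 361 = -0.0376889197 eV

The ratio is:
E_7/E_19 = (-0.2776673469) / (-0.0376889197)
E_7/E_19 = (-13.6057/49) / (-13.6057/361)
E_7/E_19 = 361/49
E_7/E_19 = 7.3673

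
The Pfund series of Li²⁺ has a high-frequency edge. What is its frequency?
1.18e+15 Hz

The series limit corresponds to the transition from n = ∞ to n = 5.
This is the highest energy (shortest wavelength) transition in the Pfund series.

E_∞ = 0 eV
E_5 = -13.6057 × 3² / 5² = -4.898052 eV

Energy at series limit:
ΔE = E_∞ - E_5 = 0 - (-4.898052) = 4.898052 eV
E = 4.898052 eV × (1.602177 × 10⁻¹⁹ J/eV) = 7.8475e-19 J
f = E/h = 7.8475e-19 J / (6.62607 × 10⁻³⁴ J·s) = 1.18e+15 Hz

This energy equals the ionization energy from the n = 5 state of Li²⁺.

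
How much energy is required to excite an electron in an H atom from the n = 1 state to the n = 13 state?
13.53 eV

The energy levels of a hydrogen-like atom are E_n = -13.6057 eV / n².

Energy at n = 1: E_1 = -13.6057 / 1² = -13.60570 eV
Energy at n = 13: E_13 = -13.6057 / 13² = -0.08051 eV

The excitation energy is the difference:
ΔE = E_13 - E_1
ΔE = -0.08051 - (-13.60570)
ΔE = 13.53 eV

Since this is positive, energy must be absorbed (photon absorption).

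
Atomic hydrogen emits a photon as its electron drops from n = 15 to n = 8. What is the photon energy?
0.15 eV

The energy levels are E_n = -13.6057 eV / n².

Energy at n = 15: E_15 = -13.6057 / 15² = -0.06047 eV
Energy at n = 8: E_8 = -13.6057 / 8² = -0.21259 eV

For emission (electron falling to lower state), the photon energy is:
E_photon = E_15 - E_8 = |-0.06047 - (-0.21259)|
E_photon = 0.15 eV

This energy is carried away by the emitted photon.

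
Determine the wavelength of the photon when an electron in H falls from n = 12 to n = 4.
1640.2772 nm

First, find the transition energy using E_n = -13.6057 / n² eV:
E_12 = -13.6057 / 12² = -0.0944840278 eV
E_4 = -13.6057 / 4² = -0.8503562500 eV

Photon energy: |ΔE| = |E_4 - E_12| = 0.7558722222 eV

Convert to wavelength using E = hc/λ with hc = 1239.84 eV·nm:
λ = hc/E = 1239.84 eV·nm / 0.7558722222 eV
λ = 1640.2772 nm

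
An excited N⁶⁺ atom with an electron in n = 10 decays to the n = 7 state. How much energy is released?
6.939 eV

The energy levels are E_n = -13.6057 Z² eV / n².

Energy at n = 10: E_10 = -13.6057 × 7² / 10² = -6.666793 eV
Energy at n = 7: E_7 = -13.6057 × 7² / 7² = -13.605700 eV

For emission (electron falling to lower state), the photon energy is:
E_photon = E_10 - E_7 = |-6.666793 - (-13.605700)|
E_photon = 6.939 eV

This energy is carried away by the emitted photon.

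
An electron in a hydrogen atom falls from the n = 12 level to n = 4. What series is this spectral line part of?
Brackett series

The spectral series in hydrogen are named based on the final (lower) energy level:
- Lyman series: n_final = 1 (ultraviolet)
- Balmer series: n_final = 2 (visible/near-UV)
- Paschen series: n_final = 3 (infrared)
- Brackett series: n_final = 4 (infrared)
- Pfund series: n_final = 5 (far infrared)

Since this transition ends at n = 4, it belongs to the Brackett series.

For reference, this 12 → 4 line has photon energy
ΔE = 13.6057 eV × (1/4² - 1/12²) = 0.7558722222 eV,
corresponding to wavelength λ = hc/ΔE = 1239.84 eV·nm / 0.7558722222 eV = 1640.2772 nm in the infrared region.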